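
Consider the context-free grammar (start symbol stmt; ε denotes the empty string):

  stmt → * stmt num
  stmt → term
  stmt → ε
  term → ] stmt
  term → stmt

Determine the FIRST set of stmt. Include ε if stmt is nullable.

{ *, ], ε }

stmt → * stmt num contributes {*}.
From stmt → term: add FIRST(term) = { *, ], ε } (including ε since term is nullable).
stmt → ε contributes ε.
Union: FIRST(stmt) = { *, ], ε }.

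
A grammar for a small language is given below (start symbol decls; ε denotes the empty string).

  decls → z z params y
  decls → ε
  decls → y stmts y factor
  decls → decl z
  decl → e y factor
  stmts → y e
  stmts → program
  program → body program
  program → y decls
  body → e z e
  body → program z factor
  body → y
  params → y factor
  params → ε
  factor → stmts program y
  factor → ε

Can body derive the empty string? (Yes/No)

Nullable nonterminals: decls, factor, params.
No production of body has an RHS whose symbols are all nullable, so body is not nullable.

No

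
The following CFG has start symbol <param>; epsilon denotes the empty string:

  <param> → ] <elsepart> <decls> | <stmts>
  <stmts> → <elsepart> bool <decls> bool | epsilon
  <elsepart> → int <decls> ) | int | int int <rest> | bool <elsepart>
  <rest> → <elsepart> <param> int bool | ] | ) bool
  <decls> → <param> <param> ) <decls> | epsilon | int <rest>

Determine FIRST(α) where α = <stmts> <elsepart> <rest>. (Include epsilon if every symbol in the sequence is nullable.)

Add FIRST(<stmts>)\{epsilon} = { bool, int }; <stmts> is nullable, continue.
Add FIRST(<elsepart>) = { bool, int }; <elsepart> is not nullable, stop.

{ bool, int }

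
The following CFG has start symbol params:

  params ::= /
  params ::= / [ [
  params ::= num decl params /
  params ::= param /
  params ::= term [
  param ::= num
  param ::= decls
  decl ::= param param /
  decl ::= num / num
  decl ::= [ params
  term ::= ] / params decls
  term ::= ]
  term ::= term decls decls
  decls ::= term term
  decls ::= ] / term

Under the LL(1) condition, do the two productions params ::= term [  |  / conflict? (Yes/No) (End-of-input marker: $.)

No

FIRST(term [) = { ] } and FIRST(/) = { / }.
The FIRST sets are disjoint and neither alternative is nullable — no conflict.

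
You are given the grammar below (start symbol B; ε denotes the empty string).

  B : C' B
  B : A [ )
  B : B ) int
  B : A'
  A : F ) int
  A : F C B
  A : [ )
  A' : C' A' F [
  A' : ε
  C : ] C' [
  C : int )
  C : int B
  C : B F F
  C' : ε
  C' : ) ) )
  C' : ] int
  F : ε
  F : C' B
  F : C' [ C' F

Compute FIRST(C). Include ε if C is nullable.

C : ] C' [ contributes {]}.
C : int ) contributes {int}.
C : int B contributes {int}.
From C : B F F: B, F, F nullable, take FIRST(B) ∪ FIRST(F) ∪ FIRST(F) = { ), [, ], int }; also ε since the whole RHS is nullable.
Union: FIRST(C) = { ), [, ], int, ε }.

{ ), [, ], int, ε }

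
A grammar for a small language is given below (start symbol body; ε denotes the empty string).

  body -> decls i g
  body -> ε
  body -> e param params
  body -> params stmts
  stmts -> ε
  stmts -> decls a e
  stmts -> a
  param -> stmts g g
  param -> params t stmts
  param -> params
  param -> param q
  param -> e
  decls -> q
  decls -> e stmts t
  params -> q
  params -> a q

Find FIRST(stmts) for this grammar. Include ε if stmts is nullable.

stmts -> ε contributes ε.
From stmts -> decls a e: add FIRST(decls) = { e, q }.
stmts -> a contributes {a}.
Union: FIRST(stmts) = { a, e, q, ε }.

{ a, e, q, ε }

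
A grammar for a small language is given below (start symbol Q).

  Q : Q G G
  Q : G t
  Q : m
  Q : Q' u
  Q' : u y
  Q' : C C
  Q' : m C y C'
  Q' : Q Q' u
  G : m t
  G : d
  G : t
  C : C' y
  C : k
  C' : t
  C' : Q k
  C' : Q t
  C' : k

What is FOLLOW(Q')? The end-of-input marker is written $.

{ u }

In Q : Q' u: add FIRST(u) = { u }.
In Q' : Q Q' u: add FIRST(u) = { u }.
Union: FOLLOW(Q') = { u }.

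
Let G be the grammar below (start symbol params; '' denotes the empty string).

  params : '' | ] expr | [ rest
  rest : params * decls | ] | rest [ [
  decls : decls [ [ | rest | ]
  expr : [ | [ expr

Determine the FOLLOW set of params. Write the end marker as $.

params is the start symbol, so $ ∈ FOLLOW(params).
In rest : params * decls: add FIRST(* decls) = { * }.
Union: FOLLOW(params) = { $, * }.

{ $, * }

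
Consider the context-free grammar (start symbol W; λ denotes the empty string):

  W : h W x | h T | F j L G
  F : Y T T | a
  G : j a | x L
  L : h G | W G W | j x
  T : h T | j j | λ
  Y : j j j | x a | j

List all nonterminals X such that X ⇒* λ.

Directly nullable (have an λ-production): T.
No other nonterminal has a production whose RHS symbols are all nullable.

{ T }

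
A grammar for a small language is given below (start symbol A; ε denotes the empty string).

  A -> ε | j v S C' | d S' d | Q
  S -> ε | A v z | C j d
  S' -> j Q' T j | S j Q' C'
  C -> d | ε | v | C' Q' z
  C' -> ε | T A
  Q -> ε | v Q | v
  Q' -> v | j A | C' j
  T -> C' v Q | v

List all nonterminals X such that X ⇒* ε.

{ A, C, C', Q, S }

Directly nullable (have an ε-production): A, S, C, C', Q.
No other nonterminal has a production whose RHS symbols are all nullable.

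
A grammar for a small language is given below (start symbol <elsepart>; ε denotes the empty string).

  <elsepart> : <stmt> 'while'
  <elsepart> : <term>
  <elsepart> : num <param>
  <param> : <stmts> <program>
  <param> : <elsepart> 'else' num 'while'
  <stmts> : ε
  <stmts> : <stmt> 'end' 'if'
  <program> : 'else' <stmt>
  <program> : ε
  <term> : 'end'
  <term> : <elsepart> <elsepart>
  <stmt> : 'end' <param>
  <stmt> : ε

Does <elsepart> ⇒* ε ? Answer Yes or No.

Nullable nonterminals: <param>, <program>, <stmt>, <stmts>.
No production of <elsepart> has an RHS whose symbols are all nullable, so <elsepart> is not nullable.

No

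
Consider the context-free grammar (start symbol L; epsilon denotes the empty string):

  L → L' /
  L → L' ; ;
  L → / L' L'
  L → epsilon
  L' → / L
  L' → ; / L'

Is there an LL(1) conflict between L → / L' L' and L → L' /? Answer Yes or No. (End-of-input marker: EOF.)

Yes

FIRST(/ L' L') = { / } and FIRST(L' /) = { /, ; }.
Both contain /, so the two alternatives are not disjoint — LL(1) conflict.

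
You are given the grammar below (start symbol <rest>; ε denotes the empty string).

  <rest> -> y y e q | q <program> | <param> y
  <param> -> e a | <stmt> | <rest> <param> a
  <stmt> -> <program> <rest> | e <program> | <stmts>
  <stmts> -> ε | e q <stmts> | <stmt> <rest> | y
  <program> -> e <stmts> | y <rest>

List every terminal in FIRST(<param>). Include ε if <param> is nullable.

{ e, q, y, ε }

<param> -> e a contributes {e}.
From <param> -> <stmt>: add FIRST(<stmt>) = { e, q, y, ε } (including ε since <stmt> is nullable).
From <param> -> <rest> <param> a: add FIRST(<rest>) = { e, q, y }.
Union: FIRST(<param>) = { e, q, y, ε }.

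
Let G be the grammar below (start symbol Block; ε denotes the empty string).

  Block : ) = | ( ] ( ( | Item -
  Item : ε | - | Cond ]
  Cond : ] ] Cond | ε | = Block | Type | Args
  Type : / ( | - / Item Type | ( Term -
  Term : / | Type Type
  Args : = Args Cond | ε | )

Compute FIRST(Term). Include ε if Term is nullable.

Term : / contributes {/}.
From Term : Type Type: add FIRST(Type) = { (, -, / }.
Union: FIRST(Term) = { (, -, / }.

{ (, -, / }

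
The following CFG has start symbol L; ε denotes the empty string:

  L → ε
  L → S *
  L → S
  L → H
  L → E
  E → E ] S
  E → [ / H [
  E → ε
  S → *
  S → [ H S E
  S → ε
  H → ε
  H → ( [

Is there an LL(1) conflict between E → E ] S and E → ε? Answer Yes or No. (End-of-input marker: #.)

FIRST(E ] S) = { [, ] } and FIRST(ε) = { ε }.
The second alternative is nullable and FOLLOW(E) = { #, *, [, ] } shares [ with FIRST of the first — conflict.

Yes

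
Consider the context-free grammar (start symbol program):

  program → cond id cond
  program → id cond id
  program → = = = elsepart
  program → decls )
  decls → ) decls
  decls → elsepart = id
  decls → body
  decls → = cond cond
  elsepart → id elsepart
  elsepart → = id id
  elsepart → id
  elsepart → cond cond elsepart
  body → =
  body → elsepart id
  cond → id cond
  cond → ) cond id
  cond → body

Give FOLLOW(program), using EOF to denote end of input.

{ EOF }

program is the start symbol, so EOF ∈ FOLLOW(program).
Union: FOLLOW(program) = { EOF }.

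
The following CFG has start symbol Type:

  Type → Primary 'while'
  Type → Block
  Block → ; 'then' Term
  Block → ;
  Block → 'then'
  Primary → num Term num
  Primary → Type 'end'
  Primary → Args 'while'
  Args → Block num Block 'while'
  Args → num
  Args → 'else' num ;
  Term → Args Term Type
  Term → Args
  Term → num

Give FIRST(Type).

From Type → Primary 'while': add FIRST(Primary) = { 'else', 'then', ;, num }.
From Type → Block: add FIRST(Block) = { 'then', ; }.
Union: FIRST(Type) = { 'else', 'then', ;, num }.

{ 'else', 'then', ;, num }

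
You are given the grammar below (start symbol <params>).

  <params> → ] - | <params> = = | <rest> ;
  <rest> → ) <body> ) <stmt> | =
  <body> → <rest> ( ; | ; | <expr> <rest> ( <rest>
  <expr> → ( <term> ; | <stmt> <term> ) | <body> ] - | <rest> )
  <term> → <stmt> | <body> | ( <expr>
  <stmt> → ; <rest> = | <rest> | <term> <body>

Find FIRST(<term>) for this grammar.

{ (, ), ;, = }

From <term> → <stmt>: add FIRST(<stmt>) = { (, ), ;, = }.
From <term> → <body>: add FIRST(<body>) = { (, ), ;, = }.
<term> → ( <expr> contributes {(}.
Union: FIRST(<term>) = { (, ), ;, = }.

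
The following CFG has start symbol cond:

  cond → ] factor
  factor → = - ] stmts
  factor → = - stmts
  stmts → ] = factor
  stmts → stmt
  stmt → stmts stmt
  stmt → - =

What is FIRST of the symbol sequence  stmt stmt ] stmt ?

Add FIRST(stmt) = { -, ] }; stmt is not nullable, stop.

{ -, ] }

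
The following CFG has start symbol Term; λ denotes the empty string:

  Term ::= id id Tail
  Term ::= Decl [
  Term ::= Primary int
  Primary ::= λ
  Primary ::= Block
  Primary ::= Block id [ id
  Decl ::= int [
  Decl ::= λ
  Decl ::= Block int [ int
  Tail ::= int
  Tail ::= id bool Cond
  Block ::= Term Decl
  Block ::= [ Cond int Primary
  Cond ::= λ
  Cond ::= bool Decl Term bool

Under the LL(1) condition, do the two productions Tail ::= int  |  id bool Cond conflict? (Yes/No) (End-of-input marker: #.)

FIRST(int) = { int } and FIRST(id bool Cond) = { id }.
The FIRST sets are disjoint and neither alternative is nullable — no conflict.

No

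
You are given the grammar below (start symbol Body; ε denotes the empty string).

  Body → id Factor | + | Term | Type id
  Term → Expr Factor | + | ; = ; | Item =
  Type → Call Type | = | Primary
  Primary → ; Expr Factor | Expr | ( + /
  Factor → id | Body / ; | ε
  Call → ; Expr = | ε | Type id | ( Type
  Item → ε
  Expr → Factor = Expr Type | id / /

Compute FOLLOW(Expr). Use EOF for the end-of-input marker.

{ EOF, (, +, /, ;, =, id }

In Term → Expr Factor: add FIRST(Factor)\{ε} = { (, +, ;, =, id }.
  Since Factor is nullable, also add FOLLOW(Term) = { EOF, / }.
In Primary → ; Expr Factor: add FIRST(Factor)\{ε} = { (, +, ;, =, id }.
  Since Factor is nullable, also add FOLLOW(Primary) = { EOF, (, +, /, ;, =, id }.
In Primary → Expr: Expr is at the end, add FOLLOW(Primary) = { EOF, (, +, /, ;, =, id }.
In Call → ; Expr =: add FIRST(=) = { = }.
In Expr → Factor = Expr Type: add FIRST(Type) = { (, +, ;, =, id }.
Union: FOLLOW(Expr) = { EOF, (, +, /, ;, =, id }.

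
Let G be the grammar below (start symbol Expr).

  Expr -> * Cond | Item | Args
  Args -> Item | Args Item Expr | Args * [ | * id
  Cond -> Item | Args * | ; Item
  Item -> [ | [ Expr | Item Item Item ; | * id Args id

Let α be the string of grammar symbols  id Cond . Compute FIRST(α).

id is a terminal; add {id} and stop.

{ id }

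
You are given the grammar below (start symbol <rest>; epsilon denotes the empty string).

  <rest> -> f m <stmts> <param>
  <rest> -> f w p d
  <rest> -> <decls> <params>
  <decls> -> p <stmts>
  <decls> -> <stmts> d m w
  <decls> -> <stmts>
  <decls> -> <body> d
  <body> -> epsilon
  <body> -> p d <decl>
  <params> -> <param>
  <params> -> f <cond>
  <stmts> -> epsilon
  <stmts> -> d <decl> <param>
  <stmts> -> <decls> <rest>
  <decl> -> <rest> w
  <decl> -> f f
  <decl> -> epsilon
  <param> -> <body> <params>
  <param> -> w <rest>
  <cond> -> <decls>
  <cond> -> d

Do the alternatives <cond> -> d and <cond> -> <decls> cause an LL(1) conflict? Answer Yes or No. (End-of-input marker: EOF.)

Yes

FIRST(d) = { d } and FIRST(<decls>) = { d, f, p, w, epsilon }.
Both contain d, so the two alternatives are not disjoint — LL(1) conflict.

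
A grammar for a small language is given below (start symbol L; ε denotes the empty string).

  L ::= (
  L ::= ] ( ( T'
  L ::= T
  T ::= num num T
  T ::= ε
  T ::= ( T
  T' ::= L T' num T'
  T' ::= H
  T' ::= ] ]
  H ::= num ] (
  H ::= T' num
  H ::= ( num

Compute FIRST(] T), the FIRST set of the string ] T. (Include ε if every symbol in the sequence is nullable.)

] is a terminal; add {]} and stop.

{ ] }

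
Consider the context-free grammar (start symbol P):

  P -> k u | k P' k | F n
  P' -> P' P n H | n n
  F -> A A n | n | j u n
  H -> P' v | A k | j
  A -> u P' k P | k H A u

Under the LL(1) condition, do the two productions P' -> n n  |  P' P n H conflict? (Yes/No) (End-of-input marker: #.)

Yes

FIRST(n n) = { n } and FIRST(P' P n H) = { n }.
Both contain n, so the two alternatives are not disjoint — LL(1) conflict.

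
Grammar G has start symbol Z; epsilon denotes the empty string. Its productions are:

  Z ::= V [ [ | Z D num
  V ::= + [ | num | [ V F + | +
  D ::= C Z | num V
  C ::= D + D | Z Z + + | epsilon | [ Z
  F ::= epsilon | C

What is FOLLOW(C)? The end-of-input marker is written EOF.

In D ::= C Z: add FIRST(Z) = { +, [, num }.
In F ::= C: C is at the end, add FOLLOW(F) = { + }.
Union: FOLLOW(C) = { +, [, num }.

{ +, [, num }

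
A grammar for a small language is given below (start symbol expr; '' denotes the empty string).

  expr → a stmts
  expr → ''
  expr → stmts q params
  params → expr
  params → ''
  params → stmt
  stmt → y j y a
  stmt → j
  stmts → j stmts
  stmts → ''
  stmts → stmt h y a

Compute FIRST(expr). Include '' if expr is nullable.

{ a, j, q, y, '' }

expr → a stmts contributes {a}.
expr → '' contributes ''.
From expr → stmts q params: stmts nullable, take FIRST(stmts) ∪ {q} = { j, q, y }.
Union: FIRST(expr) = { a, j, q, y, '' }.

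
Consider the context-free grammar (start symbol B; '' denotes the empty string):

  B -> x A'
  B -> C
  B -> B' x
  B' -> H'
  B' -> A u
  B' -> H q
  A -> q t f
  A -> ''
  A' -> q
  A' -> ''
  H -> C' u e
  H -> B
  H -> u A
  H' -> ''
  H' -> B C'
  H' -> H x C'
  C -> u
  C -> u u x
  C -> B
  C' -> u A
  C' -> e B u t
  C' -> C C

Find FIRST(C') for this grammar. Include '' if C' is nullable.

C' -> u A contributes {u}.
C' -> e B u t contributes {e}.
From C' -> C C: add FIRST(C) = { e, q, u, x }.
Union: FIRST(C') = { e, q, u, x }.

{ e, q, u, x }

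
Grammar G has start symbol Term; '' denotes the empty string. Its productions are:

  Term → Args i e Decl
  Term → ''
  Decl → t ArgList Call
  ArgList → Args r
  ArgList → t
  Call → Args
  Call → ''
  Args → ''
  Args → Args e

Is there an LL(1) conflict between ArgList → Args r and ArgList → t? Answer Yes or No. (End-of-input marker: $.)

FIRST(Args r) = { e, r } and FIRST(t) = { t }.
The FIRST sets are disjoint and neither alternative is nullable — no conflict.

No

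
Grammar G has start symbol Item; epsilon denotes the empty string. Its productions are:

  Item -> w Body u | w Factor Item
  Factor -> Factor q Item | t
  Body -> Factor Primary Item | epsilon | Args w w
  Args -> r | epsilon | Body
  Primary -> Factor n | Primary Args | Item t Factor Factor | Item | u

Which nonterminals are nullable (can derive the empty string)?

Directly nullable (have an epsilon-production): Body, Args.
No other nonterminal has a production whose RHS symbols are all nullable.

{ Args, Body }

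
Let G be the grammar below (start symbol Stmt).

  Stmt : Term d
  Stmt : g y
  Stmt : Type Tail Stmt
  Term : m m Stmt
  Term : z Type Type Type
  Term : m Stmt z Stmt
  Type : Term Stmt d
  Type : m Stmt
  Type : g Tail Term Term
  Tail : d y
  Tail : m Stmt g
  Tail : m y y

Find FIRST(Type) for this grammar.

{ g, m, z }

From Type : Term Stmt d: add FIRST(Term) = { m, z }.
Type : m Stmt contributes {m}.
Type : g Tail Term Term contributes {g}.
Union: FIRST(Type) = { g, m, z }.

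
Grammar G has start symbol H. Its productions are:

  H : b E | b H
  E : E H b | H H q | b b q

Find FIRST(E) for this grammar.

{ b }

From E : E H b: add FIRST(E) = { b }.
From E : H H q: add FIRST(H) = { b }.
E : b b q contributes {b}.
Union: FIRST(E) = { b }.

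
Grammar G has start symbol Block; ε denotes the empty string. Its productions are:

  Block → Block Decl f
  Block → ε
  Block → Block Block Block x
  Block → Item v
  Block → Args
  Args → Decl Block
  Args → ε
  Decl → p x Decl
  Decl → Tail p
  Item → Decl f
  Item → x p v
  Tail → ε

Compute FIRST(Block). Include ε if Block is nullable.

{ p, x, ε }

From Block → Block Decl f: Block nullable, take FIRST(Block) ∪ FIRST(Decl) = { p, x }.
Block → ε contributes ε.
From Block → Block Block Block x: Block, Block, Block nullable, take FIRST(Block) ∪ FIRST(Block) ∪ FIRST(Block) ∪ {x} = { p, x }.
From Block → Item v: add FIRST(Item) = { p, x }.
From Block → Args: add FIRST(Args) = { p, ε } (including ε since Args is nullable).
Union: FIRST(Block) = { p, x, ε }.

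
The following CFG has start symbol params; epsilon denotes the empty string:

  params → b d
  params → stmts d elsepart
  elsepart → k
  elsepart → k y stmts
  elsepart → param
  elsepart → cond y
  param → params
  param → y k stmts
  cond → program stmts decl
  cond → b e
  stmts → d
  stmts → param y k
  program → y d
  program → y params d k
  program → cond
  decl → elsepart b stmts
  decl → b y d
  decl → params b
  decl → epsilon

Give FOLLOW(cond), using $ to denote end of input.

{ b, d, y }

In elsepart → cond y: add FIRST(y) = { y }.
In program → cond: cond is at the end, add FOLLOW(program) = { b, d, y }.
Union: FOLLOW(cond) = { b, d, y }.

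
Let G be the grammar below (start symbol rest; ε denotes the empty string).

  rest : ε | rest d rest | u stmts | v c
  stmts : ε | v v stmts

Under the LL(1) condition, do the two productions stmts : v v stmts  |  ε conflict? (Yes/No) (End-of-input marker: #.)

No

FIRST(v v stmts) = { v } and FIRST(ε) = { ε }.
The second is nullable but FOLLOW(stmts) = { #, d } is disjoint from FIRST of the first.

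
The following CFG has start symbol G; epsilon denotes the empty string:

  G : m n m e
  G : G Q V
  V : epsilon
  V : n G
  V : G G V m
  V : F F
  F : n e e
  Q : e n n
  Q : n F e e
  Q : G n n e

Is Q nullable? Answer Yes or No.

No

Nullable nonterminals: V.
No production of Q has an RHS whose symbols are all nullable, so Q is not nullable.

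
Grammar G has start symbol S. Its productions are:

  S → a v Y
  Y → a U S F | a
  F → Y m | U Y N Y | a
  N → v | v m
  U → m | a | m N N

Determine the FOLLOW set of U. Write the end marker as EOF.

In Y → a U S F: add FIRST(S F) = { a }.
In F → U Y N Y: add FIRST(Y N Y) = { a }.
Union: FOLLOW(U) = { a }.

{ a }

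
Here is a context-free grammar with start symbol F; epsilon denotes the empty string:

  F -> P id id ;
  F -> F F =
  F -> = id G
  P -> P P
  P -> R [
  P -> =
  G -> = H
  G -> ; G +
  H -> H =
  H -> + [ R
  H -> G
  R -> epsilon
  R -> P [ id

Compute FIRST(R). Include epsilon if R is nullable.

{ =, [, epsilon }

R -> epsilon contributes epsilon.
From R -> P [ id: add FIRST(P) = { =, [ }.
Union: FIRST(R) = { =, [, epsilon }.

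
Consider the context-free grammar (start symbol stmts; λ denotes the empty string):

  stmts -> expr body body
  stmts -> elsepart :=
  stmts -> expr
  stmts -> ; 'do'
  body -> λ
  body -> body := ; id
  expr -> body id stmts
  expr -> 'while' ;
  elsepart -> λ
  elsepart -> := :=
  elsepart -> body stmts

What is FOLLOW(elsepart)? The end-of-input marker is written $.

In stmts -> elsepart :=: add FIRST(:=) = { := }.
Union: FOLLOW(elsepart) = { := }.

{ := }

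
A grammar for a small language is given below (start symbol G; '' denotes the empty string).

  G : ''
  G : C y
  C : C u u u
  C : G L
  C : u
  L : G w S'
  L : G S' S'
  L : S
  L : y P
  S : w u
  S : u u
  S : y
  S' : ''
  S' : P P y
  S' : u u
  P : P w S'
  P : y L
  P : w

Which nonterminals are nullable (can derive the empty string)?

{ C, G, L, S' }

Directly nullable (have an ''-production): G, S'.
L : G S' S' with every symbol nullable, so L is nullable.
C : G L with every symbol nullable, so C is nullable.
No other nonterminal has a production whose RHS symbols are all nullable.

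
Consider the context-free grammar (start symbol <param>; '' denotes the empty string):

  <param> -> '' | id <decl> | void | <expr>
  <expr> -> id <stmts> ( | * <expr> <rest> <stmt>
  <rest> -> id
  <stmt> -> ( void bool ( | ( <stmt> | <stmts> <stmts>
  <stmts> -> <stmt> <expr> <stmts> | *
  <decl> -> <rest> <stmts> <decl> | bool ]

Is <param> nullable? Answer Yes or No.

Yes

<param> has an ''-production, so <param> ⇒ ''.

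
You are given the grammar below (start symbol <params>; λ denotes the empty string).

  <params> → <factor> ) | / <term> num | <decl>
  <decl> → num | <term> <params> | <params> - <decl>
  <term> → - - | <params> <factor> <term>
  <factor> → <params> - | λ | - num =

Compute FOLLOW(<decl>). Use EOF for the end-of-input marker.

{ EOF, ), -, /, num }

In <params> → <decl>: <decl> is at the end, add FOLLOW(<params>) = { EOF, ), -, /, num }.
In <decl> → <params> - <decl>: <decl> is at the end, add FOLLOW(<decl>) = { EOF, ), -, /, num }.
Union: FOLLOW(<decl>) = { EOF, ), -, /, num }.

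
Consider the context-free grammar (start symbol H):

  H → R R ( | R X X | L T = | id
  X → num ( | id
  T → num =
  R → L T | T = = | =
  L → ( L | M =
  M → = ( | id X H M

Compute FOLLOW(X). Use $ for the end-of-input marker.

In H → R X X: add FIRST(X) = { id, num }.
In H → R X X: X is at the end, add FOLLOW(H) = { $, =, id }.
In M → id X H M: add FIRST(H M) = { (, =, id, num }.
Union: FOLLOW(X) = { $, (, =, id, num }.

{ $, (, =, id, num }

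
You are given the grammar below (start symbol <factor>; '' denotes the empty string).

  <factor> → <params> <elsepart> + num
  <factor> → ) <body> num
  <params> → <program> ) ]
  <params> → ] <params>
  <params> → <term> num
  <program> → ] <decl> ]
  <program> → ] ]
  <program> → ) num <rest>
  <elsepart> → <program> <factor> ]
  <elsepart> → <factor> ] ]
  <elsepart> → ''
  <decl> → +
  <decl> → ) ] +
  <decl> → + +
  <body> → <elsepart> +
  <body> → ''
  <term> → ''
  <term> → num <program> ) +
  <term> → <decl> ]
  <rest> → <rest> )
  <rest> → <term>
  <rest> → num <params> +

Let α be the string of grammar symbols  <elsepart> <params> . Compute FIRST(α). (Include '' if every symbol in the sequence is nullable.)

{ ), +, ], num }

Add FIRST(<elsepart>)\{''} = { ), +, ], num }; <elsepart> is nullable, continue.
Add FIRST(<params>) = { ), +, ], num }; <params> is not nullable, stop.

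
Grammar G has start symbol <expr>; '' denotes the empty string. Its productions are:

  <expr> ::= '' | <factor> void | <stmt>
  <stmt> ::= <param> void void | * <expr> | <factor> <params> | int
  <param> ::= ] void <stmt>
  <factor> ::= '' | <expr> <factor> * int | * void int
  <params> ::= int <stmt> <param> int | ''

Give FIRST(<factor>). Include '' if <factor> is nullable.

<factor> ::= '' contributes ''.
From <factor> ::= <expr> <factor> * int: <expr>, <factor> nullable, take FIRST(<expr>) ∪ FIRST(<factor>) ∪ {*} = { *, ], int, void }.
<factor> ::= * void int contributes {*}.
Union: FIRST(<factor>) = { *, ], int, void, '' }.

{ *, ], int, void, '' }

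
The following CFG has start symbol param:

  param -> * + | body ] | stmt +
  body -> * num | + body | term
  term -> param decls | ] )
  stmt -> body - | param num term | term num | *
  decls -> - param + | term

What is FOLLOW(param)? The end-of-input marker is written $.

param is the start symbol, so $ ∈ FOLLOW(param).
In term -> param decls: add FIRST(decls) = { *, +, -, ] }.
In stmt -> param num term: add FIRST(num term) = { num }.
In decls -> - param +: add FIRST(+) = { + }.
Union: FOLLOW(param) = { $, *, +, -, ], num }.

{ $, *, +, -, ], num }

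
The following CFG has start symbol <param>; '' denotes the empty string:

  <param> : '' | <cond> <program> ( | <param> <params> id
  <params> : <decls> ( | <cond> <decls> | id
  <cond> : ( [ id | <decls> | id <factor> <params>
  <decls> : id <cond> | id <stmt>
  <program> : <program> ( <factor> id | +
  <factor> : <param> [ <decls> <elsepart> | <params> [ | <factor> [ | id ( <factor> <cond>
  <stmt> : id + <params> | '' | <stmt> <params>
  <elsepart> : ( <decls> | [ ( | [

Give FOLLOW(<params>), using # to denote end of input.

{ (, +, [, id }

In <param> : <param> <params> id: add FIRST(id) = { id }.
In <cond> : id <factor> <params>: <params> is at the end, add FOLLOW(<cond>) = { (, +, [, id }.
In <factor> : <params> [: add FIRST([) = { [ }.
In <stmt> : id + <params>: <params> is at the end, add FOLLOW(<stmt>) = { (, +, [, id }.
In <stmt> : <stmt> <params>: <params> is at the end, add FOLLOW(<stmt>) = { (, +, [, id }.
Union: FOLLOW(<params>) = { (, +, [, id }.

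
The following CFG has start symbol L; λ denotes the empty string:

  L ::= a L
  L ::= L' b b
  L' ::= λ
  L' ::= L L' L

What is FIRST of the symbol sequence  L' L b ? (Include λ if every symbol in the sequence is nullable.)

Add FIRST(L')\{λ} = { a, b }; L' is nullable, continue.
Add FIRST(L) = { a, b }; L is not nullable, stop.

{ a, b }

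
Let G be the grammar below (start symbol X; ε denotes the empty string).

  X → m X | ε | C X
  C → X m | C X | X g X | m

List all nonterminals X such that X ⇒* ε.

{ X }

Directly nullable (have an ε-production): X.
No other nonterminal has a production whose RHS symbols are all nullable.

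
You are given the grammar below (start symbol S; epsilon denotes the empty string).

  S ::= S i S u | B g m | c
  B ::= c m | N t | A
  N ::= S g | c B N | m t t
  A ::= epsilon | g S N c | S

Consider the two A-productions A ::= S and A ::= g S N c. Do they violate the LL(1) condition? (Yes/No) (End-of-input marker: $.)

Yes

FIRST(S) = { c, g, m } and FIRST(g S N c) = { g }.
Both contain g, so the two alternatives are not disjoint — LL(1) conflict.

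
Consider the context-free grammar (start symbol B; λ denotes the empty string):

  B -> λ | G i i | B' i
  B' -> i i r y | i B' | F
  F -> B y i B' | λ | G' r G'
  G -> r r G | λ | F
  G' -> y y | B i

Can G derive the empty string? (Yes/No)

G has an λ-production, so G ⇒ λ.

Yes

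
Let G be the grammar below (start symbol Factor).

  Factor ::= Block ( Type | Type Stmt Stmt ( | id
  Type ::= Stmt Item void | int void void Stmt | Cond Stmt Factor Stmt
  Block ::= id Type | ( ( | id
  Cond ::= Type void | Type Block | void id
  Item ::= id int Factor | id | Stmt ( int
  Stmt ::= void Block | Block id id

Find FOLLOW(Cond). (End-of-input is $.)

{ (, id, void }

In Type ::= Cond Stmt Factor Stmt: add FIRST(Stmt Factor Stmt) = { (, id, void }.
Union: FOLLOW(Cond) = { (, id, void }.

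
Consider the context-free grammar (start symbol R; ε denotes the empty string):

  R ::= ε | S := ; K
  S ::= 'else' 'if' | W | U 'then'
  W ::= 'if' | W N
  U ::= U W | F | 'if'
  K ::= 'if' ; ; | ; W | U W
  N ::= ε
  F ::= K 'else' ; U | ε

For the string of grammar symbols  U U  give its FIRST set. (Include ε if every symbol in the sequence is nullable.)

{ 'if', ;, ε }

Add FIRST(U)\{ε} = { 'if', ; }; U is nullable, continue.
Add FIRST(U)\{ε} = { 'if', ; }; U is nullable, continue.
Every symbol is nullable, so include ε.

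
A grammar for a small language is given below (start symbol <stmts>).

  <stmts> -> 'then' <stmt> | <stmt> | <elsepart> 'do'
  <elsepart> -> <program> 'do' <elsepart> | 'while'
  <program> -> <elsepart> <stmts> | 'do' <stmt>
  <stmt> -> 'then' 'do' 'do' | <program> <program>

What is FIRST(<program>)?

From <program> -> <elsepart> <stmts>: add FIRST(<elsepart>) = { 'do', 'while' }.
<program> -> 'do' <stmt> contributes {'do'}.
Union: FIRST(<program>) = { 'do', 'while' }.

{ 'do', 'while' }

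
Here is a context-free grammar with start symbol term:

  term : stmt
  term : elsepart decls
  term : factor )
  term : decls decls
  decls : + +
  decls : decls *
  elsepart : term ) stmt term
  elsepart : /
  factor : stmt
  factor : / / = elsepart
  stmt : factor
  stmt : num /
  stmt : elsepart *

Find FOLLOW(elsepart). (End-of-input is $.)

{ $, ), *, +, /, num }

In term : elsepart decls: add FIRST(decls) = { + }.
In factor : / / = elsepart: elsepart is at the end, add FOLLOW(factor) = { $, ), *, +, /, num }.
In stmt : elsepart *: add FIRST(*) = { * }.
Union: FOLLOW(elsepart) = { $, ), *, +, /, num }.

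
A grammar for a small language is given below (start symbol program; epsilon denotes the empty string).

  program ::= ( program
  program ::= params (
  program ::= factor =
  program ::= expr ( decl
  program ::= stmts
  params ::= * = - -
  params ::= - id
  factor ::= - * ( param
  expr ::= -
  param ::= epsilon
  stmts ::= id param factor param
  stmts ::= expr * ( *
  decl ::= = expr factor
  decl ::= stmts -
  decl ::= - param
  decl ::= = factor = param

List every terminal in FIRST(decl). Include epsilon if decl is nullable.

{ -, =, id }

decl ::= = expr factor contributes {=}.
From decl ::= stmts -: add FIRST(stmts) = { -, id }.
decl ::= - param contributes {-}.
decl ::= = factor = param contributes {=}.
Union: FIRST(decl) = { -, =, id }.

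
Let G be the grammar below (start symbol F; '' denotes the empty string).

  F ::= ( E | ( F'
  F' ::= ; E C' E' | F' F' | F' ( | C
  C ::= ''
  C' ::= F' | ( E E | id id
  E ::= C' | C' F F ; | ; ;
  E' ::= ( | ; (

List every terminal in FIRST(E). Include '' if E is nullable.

From E ::= C': add FIRST(C') = { (, ;, id, '' } (including '' since C' is nullable).
From E ::= C' F F ;: C' nullable, take FIRST(C') ∪ FIRST(F) = { (, ;, id }.
E ::= ; ; contributes {;}.
Union: FIRST(E) = { (, ;, id, '' }.

{ (, ;, id, '' }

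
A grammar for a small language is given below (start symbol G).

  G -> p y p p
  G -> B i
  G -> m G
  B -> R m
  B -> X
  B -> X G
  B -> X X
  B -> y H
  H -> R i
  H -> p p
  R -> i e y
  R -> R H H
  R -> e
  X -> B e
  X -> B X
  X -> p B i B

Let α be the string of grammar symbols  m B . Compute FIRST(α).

{ m }

m is a terminal; add {m} and stop.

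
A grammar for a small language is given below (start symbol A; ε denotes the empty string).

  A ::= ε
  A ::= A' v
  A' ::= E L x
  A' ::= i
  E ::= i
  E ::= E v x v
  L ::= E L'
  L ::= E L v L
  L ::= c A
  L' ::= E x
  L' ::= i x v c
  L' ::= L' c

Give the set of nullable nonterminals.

{ A }

Directly nullable (have an ε-production): A.
No other nonterminal has a production whose RHS symbols are all nullable.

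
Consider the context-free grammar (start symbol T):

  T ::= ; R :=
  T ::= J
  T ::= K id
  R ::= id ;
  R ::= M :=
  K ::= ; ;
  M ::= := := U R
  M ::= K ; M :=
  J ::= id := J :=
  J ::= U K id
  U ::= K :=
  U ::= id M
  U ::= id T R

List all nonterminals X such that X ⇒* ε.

No nonterminal has an empty production or an RHS whose symbols are all nullable.

{ } (none)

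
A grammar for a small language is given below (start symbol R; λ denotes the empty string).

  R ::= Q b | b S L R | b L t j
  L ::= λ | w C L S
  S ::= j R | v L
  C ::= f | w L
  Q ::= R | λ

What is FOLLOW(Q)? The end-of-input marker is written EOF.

In R ::= Q b: add FIRST(b) = { b }.
Union: FOLLOW(Q) = { b }.

{ b }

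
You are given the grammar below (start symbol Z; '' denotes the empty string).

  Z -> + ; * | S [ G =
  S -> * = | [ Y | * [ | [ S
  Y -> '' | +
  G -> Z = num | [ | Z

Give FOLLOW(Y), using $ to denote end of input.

In S -> [ Y: Y is at the end, add FOLLOW(S) = { [ }.
Union: FOLLOW(Y) = { [ }.

{ [ }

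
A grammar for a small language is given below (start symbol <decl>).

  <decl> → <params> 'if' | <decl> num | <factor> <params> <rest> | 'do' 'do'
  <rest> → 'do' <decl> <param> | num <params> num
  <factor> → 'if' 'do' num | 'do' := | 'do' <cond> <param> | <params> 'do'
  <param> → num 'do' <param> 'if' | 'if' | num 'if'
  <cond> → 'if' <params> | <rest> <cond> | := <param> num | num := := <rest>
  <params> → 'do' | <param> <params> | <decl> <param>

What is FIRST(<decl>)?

{ 'do', 'if', num }

From <decl> → <params> 'if': add FIRST(<params>) = { 'do', 'if', num }.
From <decl> → <decl> num: add FIRST(<decl>) = { 'do', 'if', num }.
From <decl> → <factor> <params> <rest>: add FIRST(<factor>) = { 'do', 'if', num }.
<decl> → 'do' 'do' contributes {'do'}.
Union: FIRST(<decl>) = { 'do', 'if', num }.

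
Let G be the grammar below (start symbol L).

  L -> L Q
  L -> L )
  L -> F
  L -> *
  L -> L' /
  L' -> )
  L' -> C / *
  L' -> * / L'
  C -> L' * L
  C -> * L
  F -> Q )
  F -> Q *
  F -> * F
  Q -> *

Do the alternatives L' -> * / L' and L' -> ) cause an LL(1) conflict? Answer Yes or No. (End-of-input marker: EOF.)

FIRST(* / L') = { * } and FIRST()) = { ) }.
The FIRST sets are disjoint and neither alternative is nullable — no conflict.

No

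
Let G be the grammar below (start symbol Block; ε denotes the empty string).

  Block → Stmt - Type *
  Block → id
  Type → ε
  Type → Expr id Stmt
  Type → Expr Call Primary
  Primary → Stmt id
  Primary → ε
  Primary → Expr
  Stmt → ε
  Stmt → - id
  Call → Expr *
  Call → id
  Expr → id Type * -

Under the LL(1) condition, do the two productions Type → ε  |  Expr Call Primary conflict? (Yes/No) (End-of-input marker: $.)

FIRST(ε) = { ε } and FIRST(Expr Call Primary) = { id }.
The first is nullable but FOLLOW(Type) = { * } is disjoint from FIRST of the second.

No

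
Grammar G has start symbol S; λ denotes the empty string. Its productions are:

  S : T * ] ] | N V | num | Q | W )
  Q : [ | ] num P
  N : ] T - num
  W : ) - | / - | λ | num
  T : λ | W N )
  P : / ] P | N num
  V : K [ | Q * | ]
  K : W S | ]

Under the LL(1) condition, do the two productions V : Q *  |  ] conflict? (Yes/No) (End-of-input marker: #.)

Yes

FIRST(Q *) = { [, ] } and FIRST(]) = { ] }.
Both contain ], so the two alternatives are not disjoint — LL(1) conflict.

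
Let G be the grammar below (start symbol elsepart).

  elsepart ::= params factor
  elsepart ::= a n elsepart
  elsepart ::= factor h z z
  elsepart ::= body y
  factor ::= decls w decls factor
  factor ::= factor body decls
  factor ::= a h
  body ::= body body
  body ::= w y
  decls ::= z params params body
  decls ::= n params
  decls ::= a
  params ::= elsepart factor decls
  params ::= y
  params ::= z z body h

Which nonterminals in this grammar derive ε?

{ } (none)

No nonterminal has an empty production or an RHS whose symbols are all nullable.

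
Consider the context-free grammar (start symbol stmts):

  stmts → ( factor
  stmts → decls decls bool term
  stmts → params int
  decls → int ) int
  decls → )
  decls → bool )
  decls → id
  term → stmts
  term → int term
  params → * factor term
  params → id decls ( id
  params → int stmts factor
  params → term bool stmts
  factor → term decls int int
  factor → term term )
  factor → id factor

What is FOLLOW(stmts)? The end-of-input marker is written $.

{ $, (, ), *, bool, id, int }

stmts is the start symbol, so $ ∈ FOLLOW(stmts).
In term → stmts: stmts is at the end, add FOLLOW(term) = { $, (, ), *, bool, id, int }.
In params → int stmts factor: add FIRST(factor) = { (, ), *, bool, id, int }.
In params → term bool stmts: stmts is at the end, add FOLLOW(params) = { int }.
Union: FOLLOW(stmts) = { $, (, ), *, bool, id, int }.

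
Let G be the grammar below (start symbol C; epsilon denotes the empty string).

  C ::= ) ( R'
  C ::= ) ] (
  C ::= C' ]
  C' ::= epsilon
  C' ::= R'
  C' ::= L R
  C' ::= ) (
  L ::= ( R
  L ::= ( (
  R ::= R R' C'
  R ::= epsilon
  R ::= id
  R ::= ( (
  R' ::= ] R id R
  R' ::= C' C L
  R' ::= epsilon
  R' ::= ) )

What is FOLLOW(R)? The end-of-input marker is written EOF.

{ EOF, (, ), ], id }

In C' ::= L R: R is at the end, add FOLLOW(C') = { EOF, (, ), ], id }.
In L ::= ( R: R is at the end, add FOLLOW(L) = { EOF, (, ), ], id }.
In R ::= R R' C': add FIRST(R' C')\{epsilon} = { (, ), ] }.
  Since R' C' is nullable, also add FOLLOW(R) = { EOF, (, ), ], id }.
In R' ::= ] R id R: add FIRST(id R) = { id }.
In R' ::= ] R id R: R is at the end, add FOLLOW(R') = { EOF, (, ), ], id }.
Union: FOLLOW(R) = { EOF, (, ), ], id }.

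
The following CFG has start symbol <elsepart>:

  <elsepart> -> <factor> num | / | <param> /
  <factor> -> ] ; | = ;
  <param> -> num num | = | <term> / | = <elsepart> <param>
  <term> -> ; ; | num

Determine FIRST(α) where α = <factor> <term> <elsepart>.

{ =, ] }

Add FIRST(<factor>) = { =, ] }; <factor> is not nullable, stop.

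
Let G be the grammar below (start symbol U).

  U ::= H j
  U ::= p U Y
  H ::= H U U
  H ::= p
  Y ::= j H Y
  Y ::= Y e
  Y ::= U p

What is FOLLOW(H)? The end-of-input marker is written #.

In U ::= H j: add FIRST(j) = { j }.
In H ::= H U U: add FIRST(U U) = { p }.
In Y ::= j H Y: add FIRST(Y) = { j, p }.
Union: FOLLOW(H) = { j, p }.

{ j, p }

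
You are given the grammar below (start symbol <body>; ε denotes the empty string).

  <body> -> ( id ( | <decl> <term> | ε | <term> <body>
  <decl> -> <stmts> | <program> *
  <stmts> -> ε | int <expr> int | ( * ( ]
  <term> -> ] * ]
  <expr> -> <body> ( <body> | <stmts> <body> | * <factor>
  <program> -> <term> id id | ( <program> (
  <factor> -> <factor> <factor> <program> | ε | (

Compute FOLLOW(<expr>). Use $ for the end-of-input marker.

{ int }

In <stmts> -> int <expr> int: add FIRST(int) = { int }.
Union: FOLLOW(<expr>) = { int }.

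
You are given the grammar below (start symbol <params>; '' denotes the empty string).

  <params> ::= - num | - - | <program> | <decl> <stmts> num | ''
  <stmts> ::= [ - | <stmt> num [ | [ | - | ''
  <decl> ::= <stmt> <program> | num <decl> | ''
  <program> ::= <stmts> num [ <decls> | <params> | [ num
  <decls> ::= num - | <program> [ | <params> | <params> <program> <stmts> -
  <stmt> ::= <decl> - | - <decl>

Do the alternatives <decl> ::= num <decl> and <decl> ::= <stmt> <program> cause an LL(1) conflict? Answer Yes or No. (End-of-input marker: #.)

Yes

FIRST(num <decl>) = { num } and FIRST(<stmt> <program>) = { -, num }.
Both contain num, so the two alternatives are not disjoint — LL(1) conflict.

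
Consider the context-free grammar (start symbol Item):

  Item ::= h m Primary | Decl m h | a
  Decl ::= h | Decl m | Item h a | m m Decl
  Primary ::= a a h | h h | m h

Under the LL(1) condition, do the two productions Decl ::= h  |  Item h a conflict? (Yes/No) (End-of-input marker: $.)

FIRST(h) = { h } and FIRST(Item h a) = { a, h, m }.
Both contain h, so the two alternatives are not disjoint — LL(1) conflict.

Yes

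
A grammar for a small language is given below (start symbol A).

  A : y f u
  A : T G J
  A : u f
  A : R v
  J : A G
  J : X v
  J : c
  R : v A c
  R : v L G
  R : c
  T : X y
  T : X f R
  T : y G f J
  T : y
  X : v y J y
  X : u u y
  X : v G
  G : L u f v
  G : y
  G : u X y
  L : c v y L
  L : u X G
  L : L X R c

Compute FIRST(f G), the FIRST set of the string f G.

f is a terminal; add {f} and stop.

{ f }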